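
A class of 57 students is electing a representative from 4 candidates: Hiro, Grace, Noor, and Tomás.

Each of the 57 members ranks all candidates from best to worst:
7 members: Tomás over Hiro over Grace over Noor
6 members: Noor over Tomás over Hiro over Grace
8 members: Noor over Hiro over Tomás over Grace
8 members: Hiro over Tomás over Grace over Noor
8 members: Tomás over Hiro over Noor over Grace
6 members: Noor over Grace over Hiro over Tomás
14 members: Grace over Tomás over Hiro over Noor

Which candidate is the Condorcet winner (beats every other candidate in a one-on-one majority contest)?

Tomás

Tomás vs Hiro: 35–22
Tomás vs Grace: 37–20
Tomás vs Noor: 37–20
Tomás beats every other candidate.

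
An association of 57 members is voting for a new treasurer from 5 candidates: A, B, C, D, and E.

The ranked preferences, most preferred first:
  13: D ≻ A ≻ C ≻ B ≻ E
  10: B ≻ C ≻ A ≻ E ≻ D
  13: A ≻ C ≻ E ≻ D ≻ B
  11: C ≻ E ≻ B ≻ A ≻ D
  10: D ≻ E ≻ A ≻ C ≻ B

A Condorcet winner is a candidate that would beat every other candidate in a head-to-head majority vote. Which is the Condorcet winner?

A

A vs B: 36–21
A vs C: 36–21
A vs D: 34–23
A vs E: 36–21
A beats every other candidate.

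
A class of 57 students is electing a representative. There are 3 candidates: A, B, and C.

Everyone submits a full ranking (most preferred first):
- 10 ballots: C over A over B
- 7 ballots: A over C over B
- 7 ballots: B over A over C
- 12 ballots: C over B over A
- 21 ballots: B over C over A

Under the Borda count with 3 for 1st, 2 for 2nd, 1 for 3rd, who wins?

A: 10×2 + 7×3 + 7×2 + 12×1 + 21×1 = 88
B: 10×1 + 7×1 + 7×3 + 12×2 + 21×3 = 125
C: 10×3 + 7×2 + 7×1 + 12×3 + 21×2 = 129

C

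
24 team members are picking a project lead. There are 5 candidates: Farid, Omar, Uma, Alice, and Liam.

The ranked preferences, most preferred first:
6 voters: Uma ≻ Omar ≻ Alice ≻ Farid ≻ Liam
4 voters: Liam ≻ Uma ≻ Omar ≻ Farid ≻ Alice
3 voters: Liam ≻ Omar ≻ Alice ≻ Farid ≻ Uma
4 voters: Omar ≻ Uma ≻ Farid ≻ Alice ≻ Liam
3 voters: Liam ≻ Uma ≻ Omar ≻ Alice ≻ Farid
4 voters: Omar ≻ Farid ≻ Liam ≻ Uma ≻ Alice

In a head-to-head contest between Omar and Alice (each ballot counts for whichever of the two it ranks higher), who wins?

Omar

Omar is ranked above Alice on 24 ballots; Alice above Omar on 0.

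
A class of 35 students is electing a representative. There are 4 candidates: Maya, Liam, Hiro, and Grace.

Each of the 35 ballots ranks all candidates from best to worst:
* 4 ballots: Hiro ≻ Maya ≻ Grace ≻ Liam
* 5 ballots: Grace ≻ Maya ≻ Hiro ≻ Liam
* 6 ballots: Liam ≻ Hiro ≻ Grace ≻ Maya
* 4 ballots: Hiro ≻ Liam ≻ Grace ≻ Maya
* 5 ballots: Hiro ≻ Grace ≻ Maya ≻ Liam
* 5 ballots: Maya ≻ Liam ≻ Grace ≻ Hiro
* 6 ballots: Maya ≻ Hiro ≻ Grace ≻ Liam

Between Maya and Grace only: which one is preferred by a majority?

Maya is ranked above Grace on 15 ballots; Grace above Maya on 20.

Grace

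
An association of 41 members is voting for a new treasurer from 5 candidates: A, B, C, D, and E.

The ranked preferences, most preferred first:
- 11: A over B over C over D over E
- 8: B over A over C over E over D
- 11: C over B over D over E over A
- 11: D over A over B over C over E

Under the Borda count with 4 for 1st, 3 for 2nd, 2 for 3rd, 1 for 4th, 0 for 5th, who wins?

A: 11×4 + 8×3 + 11×0 + 11×3 = 101
B: 11×3 + 8×4 + 11×3 + 11×2 = 120
C: 11×2 + 8×2 + 11×4 + 11×1 = 93
D: 11×1 + 8×0 + 11×2 + 11×4 = 77
E: 11×0 + 8×1 + 11×1 + 11×0 = 19

B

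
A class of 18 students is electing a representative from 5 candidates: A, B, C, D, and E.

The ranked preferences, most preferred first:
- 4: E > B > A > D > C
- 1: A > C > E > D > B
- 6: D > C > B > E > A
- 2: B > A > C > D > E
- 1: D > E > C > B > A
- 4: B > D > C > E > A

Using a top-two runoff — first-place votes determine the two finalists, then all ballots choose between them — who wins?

Round 1 first-place votes: A 1, B 6, C 0, D 7, E 4. D and B advance.
Runoff: D is ranked above B on 8 ballots, B above D on 10.

B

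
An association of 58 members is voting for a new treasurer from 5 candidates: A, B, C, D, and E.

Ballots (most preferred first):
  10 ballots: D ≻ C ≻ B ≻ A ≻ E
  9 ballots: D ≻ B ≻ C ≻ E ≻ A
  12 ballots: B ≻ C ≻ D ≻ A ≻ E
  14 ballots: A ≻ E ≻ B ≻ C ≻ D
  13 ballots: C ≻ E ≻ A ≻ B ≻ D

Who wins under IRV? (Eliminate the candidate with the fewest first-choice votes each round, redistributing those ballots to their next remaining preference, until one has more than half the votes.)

C

Round 1: A 14, B 12, C 13, D 19, E 0. E eliminated.
Round 2: A 14, B 12, C 13, D 19. B eliminated.
Round 3: A 14, C 25, D 19. A eliminated.
Round 4: C 39, D 19. C has a majority (≥30).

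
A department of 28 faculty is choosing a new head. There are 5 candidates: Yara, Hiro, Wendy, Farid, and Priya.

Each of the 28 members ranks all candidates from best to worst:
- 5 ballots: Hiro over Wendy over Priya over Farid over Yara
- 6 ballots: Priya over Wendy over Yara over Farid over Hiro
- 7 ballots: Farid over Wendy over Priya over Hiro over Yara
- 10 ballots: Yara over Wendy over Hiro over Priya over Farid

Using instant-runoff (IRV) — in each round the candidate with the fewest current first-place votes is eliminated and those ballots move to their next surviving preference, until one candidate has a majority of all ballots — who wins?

Priya

Round 1: Yara 10, Hiro 5, Wendy 0, Farid 7, Priya 6. Wendy eliminated.
Round 2: Yara 10, Hiro 5, Farid 7, Priya 6. Hiro eliminated.
Round 3: Yara 10, Farid 7, Priya 11. Farid eliminated.
Round 4: Yara 10, Priya 18. Priya has a majority (≥15).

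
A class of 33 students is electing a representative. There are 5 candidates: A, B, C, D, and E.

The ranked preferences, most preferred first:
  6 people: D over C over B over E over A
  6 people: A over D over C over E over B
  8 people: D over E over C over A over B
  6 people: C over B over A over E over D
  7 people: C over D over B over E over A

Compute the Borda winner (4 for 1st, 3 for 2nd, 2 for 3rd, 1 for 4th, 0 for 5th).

A: 6×0 + 6×4 + 8×1 + 6×2 + 7×0 = 44
B: 6×2 + 6×0 + 8×0 + 6×3 + 7×2 = 44
C: 6×3 + 6×2 + 8×2 + 6×4 + 7×4 = 98
D: 6×4 + 6×3 + 8×4 + 6×0 + 7×3 = 95
E: 6×1 + 6×1 + 8×3 + 6×1 + 7×1 = 49

C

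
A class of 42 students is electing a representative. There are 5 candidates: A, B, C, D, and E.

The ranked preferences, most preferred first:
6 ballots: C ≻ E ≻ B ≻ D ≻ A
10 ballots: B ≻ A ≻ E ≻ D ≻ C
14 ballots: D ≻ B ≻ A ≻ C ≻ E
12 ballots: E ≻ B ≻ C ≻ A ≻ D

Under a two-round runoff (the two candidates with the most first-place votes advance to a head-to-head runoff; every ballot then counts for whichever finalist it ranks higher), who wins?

E

Round 1 first-place votes: A 0, B 10, C 6, D 14, E 12. D and E advance.
Runoff: D is ranked above E on 14 ballots, E above D on 28.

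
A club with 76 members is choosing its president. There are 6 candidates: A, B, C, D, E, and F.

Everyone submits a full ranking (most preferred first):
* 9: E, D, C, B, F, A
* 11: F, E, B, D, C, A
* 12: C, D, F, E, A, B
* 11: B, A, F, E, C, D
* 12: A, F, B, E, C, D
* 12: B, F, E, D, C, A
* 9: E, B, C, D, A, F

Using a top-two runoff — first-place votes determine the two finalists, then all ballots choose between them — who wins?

Round 1 first-place votes: A 12, B 23, C 12, D 0, E 18, F 11. B and E advance.
Runoff: B is ranked above E on 35 ballots, E above B on 41.

E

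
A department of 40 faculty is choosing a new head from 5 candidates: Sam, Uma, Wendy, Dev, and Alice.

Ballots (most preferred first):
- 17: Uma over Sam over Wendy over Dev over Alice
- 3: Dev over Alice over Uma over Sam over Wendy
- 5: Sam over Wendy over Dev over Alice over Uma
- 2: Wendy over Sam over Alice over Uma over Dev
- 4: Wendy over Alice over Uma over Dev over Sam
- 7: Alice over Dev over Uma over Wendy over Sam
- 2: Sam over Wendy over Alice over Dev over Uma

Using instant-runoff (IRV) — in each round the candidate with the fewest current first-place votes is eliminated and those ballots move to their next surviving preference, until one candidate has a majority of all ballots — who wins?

Alice

Round 1: Sam 7, Uma 17, Wendy 6, Dev 3, Alice 7. Dev eliminated.
Round 2: Sam 7, Uma 17, Wendy 6, Alice 10. Wendy eliminated.
Round 3: Sam 9, Uma 17, Alice 14. Sam eliminated.
Round 4: Uma 17, Alice 23. Alice has a majority (≥21).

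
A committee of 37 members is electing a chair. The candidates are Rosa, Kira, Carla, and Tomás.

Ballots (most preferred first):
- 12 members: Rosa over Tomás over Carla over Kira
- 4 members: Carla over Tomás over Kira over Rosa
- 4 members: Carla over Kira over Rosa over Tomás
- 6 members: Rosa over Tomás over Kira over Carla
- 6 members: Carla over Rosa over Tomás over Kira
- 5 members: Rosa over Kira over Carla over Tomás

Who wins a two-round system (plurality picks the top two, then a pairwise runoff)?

Round 1 first-place votes: Rosa 23, Kira 0, Carla 14, Tomás 0. Rosa and Carla advance.
Runoff: Rosa is ranked above Carla on 23 ballots, Carla above Rosa on 14.

Rosa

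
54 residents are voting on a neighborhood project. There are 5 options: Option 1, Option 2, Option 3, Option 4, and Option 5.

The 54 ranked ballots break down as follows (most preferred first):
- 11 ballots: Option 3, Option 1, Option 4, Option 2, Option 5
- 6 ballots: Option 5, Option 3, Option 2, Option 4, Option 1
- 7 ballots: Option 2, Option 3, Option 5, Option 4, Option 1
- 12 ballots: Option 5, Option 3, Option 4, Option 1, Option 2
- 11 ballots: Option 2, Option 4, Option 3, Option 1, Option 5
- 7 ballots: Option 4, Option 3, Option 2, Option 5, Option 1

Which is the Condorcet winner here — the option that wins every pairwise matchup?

Option 3

Option 3 vs Option 1: 54–0
Option 3 vs Option 2: 36–18
Option 3 vs Option 4: 36–18
Option 3 vs Option 5: 36–18
Option 3 beats every other option.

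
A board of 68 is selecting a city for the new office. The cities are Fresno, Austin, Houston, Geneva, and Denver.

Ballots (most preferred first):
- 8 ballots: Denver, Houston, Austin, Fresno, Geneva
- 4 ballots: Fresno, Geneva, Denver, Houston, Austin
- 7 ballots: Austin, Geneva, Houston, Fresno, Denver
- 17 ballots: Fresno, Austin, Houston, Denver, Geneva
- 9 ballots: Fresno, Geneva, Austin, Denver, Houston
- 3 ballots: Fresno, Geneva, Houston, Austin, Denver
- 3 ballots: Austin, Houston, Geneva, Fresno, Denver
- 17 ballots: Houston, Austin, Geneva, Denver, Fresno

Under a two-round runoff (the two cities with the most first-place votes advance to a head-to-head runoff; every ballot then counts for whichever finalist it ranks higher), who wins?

Round 1 first-place votes: Fresno 33, Austin 10, Houston 17, Geneva 0, Denver 8. Fresno and Houston advance.
Runoff: Fresno is ranked above Houston on 33 ballots, Houston above Fresno on 35.

Houston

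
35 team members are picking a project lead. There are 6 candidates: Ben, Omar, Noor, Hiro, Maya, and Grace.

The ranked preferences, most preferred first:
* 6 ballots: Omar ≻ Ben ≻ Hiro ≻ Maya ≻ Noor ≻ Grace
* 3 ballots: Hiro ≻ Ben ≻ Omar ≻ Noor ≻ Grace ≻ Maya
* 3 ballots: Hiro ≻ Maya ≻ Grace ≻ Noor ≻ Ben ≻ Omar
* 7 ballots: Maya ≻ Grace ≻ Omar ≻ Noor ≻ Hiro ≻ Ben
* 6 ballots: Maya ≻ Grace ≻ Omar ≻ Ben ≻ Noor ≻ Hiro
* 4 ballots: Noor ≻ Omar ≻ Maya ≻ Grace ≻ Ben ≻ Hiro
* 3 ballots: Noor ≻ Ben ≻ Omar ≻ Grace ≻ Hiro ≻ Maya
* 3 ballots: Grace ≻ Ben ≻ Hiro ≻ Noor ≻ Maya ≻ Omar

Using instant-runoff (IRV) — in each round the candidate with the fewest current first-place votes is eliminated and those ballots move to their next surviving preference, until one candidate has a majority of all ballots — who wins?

Round 1: Ben 0, Omar 6, Noor 7, Hiro 6, Maya 13, Grace 3. Ben eliminated.
Round 2: Omar 6, Noor 7, Hiro 6, Maya 13, Grace 3. Grace eliminated.
Round 3: Omar 6, Noor 7, Hiro 9, Maya 13. Omar eliminated.
Round 4: Noor 7, Hiro 15, Maya 13. Noor eliminated.
Round 5: Hiro 18, Maya 17. Hiro has a majority (≥18).

Hiro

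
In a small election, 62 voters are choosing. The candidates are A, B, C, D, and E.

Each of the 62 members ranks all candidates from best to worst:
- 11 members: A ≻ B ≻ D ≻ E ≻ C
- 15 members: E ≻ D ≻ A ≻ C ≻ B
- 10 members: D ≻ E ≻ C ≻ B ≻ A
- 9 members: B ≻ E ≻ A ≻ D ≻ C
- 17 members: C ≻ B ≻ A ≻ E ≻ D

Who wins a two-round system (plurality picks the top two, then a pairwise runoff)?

E

Round 1 first-place votes: A 11, B 9, C 17, D 10, E 15. C and E advance.
Runoff: C is ranked above E on 17 ballots, E above C on 45.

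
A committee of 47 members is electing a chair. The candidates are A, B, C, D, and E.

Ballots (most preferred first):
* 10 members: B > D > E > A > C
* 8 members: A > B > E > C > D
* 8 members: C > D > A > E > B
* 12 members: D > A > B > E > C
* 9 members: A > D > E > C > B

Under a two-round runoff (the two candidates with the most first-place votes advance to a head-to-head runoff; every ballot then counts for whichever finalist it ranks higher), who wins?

D

Round 1 first-place votes: A 17, B 10, C 8, D 12, E 0. A and D advance.
Runoff: A is ranked above D on 17 ballots, D above A on 30.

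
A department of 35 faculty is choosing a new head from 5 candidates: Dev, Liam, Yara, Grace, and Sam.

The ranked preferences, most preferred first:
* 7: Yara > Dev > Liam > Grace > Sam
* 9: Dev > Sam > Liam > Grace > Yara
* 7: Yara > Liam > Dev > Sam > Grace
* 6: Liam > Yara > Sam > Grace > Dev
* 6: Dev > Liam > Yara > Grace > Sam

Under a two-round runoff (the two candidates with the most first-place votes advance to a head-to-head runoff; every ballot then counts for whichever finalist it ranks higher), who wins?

Yara

Round 1 first-place votes: Dev 15, Liam 6, Yara 14, Grace 0, Sam 0. Dev and Yara advance.
Runoff: Dev is ranked above Yara on 15 ballots, Yara above Dev on 20.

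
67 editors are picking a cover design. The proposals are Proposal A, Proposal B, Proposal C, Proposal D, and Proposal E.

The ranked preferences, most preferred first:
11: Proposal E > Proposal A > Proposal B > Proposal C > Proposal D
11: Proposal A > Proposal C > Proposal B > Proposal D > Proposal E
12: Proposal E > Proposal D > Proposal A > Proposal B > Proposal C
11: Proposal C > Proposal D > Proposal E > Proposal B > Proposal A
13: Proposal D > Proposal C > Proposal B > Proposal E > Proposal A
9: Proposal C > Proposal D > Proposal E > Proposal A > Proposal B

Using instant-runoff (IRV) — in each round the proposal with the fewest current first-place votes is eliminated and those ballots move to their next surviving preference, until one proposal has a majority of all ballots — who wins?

Round 1: Proposal A 11, Proposal B 0, Proposal C 20, Proposal D 13, Proposal E 23. Proposal B eliminated.
Round 2: Proposal A 11, Proposal C 20, Proposal D 13, Proposal E 23. Proposal A eliminated.
Round 3: Proposal C 31, Proposal D 13, Proposal E 23. Proposal D eliminated.
Round 4: Proposal C 44, Proposal E 23. Proposal C has a majority (≥34).

Proposal C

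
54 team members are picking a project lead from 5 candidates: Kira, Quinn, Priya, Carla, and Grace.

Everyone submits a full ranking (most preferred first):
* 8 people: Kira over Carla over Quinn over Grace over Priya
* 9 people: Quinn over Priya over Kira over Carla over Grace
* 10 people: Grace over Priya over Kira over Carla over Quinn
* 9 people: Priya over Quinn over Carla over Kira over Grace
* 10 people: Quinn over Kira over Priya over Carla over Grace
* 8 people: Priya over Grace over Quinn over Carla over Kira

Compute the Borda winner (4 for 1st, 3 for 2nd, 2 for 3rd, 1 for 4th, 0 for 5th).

Kira: 8×4 + 9×2 + 10×2 + 9×1 + 10×3 + 8×0 = 109
Quinn: 8×2 + 9×4 + 10×0 + 9×3 + 10×4 + 8×2 = 135
Priya: 8×0 + 9×3 + 10×3 + 9×4 + 10×2 + 8×4 = 145
Carla: 8×3 + 9×1 + 10×1 + 9×2 + 10×1 + 8×1 = 79
Grace: 8×1 + 9×0 + 10×4 + 9×0 + 10×0 + 8×3 = 72

Priya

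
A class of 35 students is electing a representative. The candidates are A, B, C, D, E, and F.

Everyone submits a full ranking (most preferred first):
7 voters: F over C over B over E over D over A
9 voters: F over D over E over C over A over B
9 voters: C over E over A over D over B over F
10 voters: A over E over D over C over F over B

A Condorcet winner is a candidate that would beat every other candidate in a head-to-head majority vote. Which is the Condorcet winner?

E

E vs A: 25–10
E vs B: 28–7
E vs C: 19–16
E vs D: 26–9
E vs F: 19–16
E beats every other candidate.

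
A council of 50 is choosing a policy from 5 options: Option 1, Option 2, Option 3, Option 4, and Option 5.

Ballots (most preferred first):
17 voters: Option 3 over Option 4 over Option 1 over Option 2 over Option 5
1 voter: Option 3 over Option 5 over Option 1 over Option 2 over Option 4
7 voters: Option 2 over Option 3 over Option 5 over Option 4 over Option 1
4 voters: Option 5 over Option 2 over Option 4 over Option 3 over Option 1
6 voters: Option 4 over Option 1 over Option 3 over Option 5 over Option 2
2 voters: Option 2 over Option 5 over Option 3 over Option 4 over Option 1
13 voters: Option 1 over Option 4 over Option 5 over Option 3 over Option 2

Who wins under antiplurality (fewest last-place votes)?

Last-place votes: Option 1 13, Option 2 19, Option 3 0, Option 4 1, Option 5 17.

Option 3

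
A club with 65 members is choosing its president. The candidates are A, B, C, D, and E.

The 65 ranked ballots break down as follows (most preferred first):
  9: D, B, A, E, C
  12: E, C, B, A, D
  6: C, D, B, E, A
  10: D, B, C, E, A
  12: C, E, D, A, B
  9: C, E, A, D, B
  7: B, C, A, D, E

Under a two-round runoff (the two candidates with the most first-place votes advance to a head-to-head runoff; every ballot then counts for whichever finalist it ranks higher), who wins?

C

Round 1 first-place votes: A 0, B 7, C 27, D 19, E 12. C and D advance.
Runoff: C is ranked above D on 46 ballots, D above C on 19.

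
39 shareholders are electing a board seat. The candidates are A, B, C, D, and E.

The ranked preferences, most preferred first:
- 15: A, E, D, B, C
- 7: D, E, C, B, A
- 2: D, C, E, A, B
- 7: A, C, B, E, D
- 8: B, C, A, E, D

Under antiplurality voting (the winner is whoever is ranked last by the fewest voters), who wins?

Last-place votes: A 7, B 2, C 15, D 15, E 0.

E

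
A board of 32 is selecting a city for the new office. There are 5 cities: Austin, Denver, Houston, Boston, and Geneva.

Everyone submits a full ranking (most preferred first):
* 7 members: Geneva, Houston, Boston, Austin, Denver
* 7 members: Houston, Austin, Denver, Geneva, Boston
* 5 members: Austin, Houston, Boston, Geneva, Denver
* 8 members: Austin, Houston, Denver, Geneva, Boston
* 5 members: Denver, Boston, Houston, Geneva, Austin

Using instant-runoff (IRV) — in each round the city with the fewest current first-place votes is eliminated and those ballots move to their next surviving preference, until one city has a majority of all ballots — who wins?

Houston

Round 1: Austin 13, Denver 5, Houston 7, Boston 0, Geneva 7. Boston eliminated.
Round 2: Austin 13, Denver 5, Houston 7, Geneva 7. Denver eliminated.
Round 3: Austin 13, Houston 12, Geneva 7. Geneva eliminated.
Round 4: Austin 13, Houston 19. Houston has a majority (≥17).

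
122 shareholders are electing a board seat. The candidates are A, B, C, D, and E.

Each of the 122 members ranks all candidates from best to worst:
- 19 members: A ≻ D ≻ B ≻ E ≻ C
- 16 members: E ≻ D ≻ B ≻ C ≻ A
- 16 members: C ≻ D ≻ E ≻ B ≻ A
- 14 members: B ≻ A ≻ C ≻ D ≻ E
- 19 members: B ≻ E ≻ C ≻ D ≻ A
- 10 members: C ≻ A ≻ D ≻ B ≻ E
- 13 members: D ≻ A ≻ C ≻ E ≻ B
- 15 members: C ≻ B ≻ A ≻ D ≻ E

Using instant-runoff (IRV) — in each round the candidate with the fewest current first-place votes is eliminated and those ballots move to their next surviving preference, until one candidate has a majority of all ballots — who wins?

Round 1: A 19, B 33, C 41, D 13, E 16. D eliminated.
Round 2: A 32, B 33, C 41, E 16. E eliminated.
Round 3: A 32, B 49, C 41. A eliminated.
Round 4: B 68, C 54. B has a majority (≥62).

B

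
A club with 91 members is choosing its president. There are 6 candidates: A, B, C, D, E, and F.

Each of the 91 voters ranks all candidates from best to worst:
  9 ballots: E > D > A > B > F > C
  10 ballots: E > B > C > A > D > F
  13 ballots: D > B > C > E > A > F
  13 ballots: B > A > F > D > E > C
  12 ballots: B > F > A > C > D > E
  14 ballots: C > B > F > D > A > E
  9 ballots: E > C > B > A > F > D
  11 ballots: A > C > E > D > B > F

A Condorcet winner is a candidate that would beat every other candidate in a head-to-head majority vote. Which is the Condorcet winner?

B

B vs A: 71–20
B vs C: 57–34
B vs D: 58–33
B vs E: 52–39
B vs F: 91–0
B beats every other candidate.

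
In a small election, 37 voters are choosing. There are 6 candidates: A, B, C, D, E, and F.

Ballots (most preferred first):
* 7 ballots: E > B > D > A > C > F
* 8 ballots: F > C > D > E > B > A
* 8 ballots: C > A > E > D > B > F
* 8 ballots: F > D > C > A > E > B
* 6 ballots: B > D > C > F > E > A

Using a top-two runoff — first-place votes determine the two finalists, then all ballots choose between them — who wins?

Round 1 first-place votes: A 0, B 6, C 8, D 0, E 7, F 16. F and C advance.
Runoff: F is ranked above C on 16 ballots, C above F on 21.

C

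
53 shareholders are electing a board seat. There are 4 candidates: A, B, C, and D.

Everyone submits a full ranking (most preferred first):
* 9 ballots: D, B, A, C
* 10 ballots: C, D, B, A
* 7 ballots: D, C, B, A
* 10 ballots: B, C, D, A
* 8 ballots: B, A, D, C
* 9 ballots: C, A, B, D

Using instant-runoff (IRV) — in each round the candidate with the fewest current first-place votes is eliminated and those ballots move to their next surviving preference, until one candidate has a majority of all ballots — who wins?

Round 1: A 0, B 18, C 19, D 16. A eliminated.
Round 2: B 18, C 19, D 16. D eliminated.
Round 3: B 27, C 26. B has a majority (≥27).

B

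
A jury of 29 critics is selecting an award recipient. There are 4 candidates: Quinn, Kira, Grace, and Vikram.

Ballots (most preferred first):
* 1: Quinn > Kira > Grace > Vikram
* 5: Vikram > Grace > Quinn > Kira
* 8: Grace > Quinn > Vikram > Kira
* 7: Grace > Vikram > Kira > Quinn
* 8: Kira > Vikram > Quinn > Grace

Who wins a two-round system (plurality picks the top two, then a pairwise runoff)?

Round 1 first-place votes: Quinn 1, Kira 8, Grace 15, Vikram 5. Grace and Kira advance.
Runoff: Grace is ranked above Kira on 20 ballots, Kira above Grace on 9.

Grace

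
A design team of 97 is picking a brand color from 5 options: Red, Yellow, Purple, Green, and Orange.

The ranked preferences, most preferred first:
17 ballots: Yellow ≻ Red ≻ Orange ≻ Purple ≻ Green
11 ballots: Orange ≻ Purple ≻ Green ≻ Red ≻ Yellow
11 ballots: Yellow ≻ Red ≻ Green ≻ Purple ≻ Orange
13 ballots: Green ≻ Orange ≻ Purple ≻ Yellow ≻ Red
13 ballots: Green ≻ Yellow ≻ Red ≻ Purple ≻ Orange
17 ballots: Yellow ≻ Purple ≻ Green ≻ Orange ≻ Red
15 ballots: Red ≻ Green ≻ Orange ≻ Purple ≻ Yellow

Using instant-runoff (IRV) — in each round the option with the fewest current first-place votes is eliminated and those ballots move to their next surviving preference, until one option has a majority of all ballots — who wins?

Green

Round 1: Red 15, Yellow 45, Purple 0, Green 26, Orange 11. Purple eliminated.
Round 2: Red 15, Yellow 45, Green 26, Orange 11. Orange eliminated.
Round 3: Red 15, Yellow 45, Green 37. Red eliminated.
Round 4: Yellow 45, Green 52. Green has a majority (≥49).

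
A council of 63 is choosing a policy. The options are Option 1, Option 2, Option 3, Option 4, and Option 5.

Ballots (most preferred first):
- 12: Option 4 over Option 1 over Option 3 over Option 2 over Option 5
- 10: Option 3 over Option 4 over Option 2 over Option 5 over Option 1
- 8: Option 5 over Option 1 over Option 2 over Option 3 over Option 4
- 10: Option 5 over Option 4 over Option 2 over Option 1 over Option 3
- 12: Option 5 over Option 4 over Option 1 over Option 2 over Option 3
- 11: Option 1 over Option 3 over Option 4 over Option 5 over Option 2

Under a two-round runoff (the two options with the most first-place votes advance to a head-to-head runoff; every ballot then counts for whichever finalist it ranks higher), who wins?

Option 4

Round 1 first-place votes: Option 1 11, Option 2 0, Option 3 10, Option 4 12, Option 5 30. Option 5 and Option 4 advance.
Runoff: Option 5 is ranked above Option 4 on 30 ballots, Option 4 above Option 5 on 33.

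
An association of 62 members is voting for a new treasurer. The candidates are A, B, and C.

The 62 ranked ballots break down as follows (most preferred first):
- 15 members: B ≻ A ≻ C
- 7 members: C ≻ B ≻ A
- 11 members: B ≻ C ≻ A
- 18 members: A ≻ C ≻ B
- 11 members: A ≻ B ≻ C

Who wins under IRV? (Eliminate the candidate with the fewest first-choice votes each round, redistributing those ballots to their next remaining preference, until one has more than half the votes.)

Round 1: A 29, B 26, C 7. C eliminated.
Round 2: A 29, B 33. B has a majority (≥32).

B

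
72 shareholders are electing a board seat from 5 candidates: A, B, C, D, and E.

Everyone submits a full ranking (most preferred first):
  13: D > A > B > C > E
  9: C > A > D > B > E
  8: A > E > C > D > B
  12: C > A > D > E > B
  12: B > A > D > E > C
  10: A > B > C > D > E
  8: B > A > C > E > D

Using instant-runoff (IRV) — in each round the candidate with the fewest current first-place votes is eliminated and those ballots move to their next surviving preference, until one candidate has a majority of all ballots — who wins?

A

Round 1: A 18, B 20, C 21, D 13, E 0. E eliminated.
Round 2: A 18, B 20, C 21, D 13. D eliminated.
Round 3: A 31, B 20, C 21. B eliminated.
Round 4: A 51, C 21. A has a majority (≥37).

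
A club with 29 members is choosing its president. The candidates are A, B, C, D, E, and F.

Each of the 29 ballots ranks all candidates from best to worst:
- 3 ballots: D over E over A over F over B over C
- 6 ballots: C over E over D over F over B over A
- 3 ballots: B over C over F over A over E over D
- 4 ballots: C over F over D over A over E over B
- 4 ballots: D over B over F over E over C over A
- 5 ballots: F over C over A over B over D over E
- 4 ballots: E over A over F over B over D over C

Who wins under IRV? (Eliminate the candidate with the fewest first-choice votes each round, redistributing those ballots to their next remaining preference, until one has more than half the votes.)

Round 1: A 0, B 3, C 10, D 7, E 4, F 5. A eliminated.
Round 2: B 3, C 10, D 7, E 4, F 5. B eliminated.
Round 3: C 13, D 7, E 4, F 5. E eliminated.
Round 4: C 13, D 7, F 9. D eliminated.
Round 5: C 13, F 16. F has a majority (≥15).

F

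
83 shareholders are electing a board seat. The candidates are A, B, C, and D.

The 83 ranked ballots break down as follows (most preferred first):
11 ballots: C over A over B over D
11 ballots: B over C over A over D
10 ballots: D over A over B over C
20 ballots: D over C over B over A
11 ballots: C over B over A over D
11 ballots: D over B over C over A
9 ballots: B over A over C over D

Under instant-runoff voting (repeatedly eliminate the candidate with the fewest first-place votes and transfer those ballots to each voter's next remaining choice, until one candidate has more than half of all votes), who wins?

C

Round 1: A 0, B 20, C 22, D 41. A eliminated.
Round 2: B 20, C 22, D 41. B eliminated.
Round 3: C 42, D 41. C has a majority (≥42).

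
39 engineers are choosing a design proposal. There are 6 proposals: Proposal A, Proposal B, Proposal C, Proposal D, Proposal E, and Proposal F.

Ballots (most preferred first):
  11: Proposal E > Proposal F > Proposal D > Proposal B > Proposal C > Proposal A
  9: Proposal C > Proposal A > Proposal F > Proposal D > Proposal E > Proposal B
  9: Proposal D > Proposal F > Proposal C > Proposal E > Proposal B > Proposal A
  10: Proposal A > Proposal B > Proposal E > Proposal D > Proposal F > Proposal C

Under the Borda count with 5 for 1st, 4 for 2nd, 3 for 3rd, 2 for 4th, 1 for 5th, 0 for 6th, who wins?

Proposal A: 11×0 + 9×4 + 9×0 + 10×5 = 86
Proposal B: 11×2 + 9×0 + 9×1 + 10×4 = 71
Proposal C: 11×1 + 9×5 + 9×3 + 10×0 = 83
Proposal D: 11×3 + 9×2 + 9×5 + 10×2 = 116
Proposal E: 11×5 + 9×1 + 9×2 + 10×3 = 112
Proposal F: 11×4 + 9×3 + 9×4 + 10×1 = 117

Proposal F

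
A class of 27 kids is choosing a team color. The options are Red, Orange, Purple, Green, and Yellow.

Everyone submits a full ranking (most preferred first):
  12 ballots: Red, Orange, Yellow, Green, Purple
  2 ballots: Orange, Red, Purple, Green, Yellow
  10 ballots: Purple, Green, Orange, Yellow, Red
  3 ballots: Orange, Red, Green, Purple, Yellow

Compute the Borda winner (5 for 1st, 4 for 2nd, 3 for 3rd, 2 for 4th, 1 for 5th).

Red: 12×5 + 2×4 + 10×1 + 3×4 = 90
Orange: 12×4 + 2×5 + 10×3 + 3×5 = 103
Purple: 12×1 + 2×3 + 10×5 + 3×2 = 74
Green: 12×2 + 2×2 + 10×4 + 3×3 = 77
Yellow: 12×3 + 2×1 + 10×2 + 3×1 = 61

Orange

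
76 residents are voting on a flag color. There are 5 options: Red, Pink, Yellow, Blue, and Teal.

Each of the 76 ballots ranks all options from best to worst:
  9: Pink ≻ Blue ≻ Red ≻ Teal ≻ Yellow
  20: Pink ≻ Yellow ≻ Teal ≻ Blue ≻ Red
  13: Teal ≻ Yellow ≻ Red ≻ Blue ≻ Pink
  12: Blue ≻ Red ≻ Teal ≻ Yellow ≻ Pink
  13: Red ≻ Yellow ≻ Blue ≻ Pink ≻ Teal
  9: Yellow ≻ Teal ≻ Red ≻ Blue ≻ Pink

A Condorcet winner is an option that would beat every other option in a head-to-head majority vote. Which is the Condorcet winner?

Yellow vs Red: 42–34
Yellow vs Pink: 47–29
Yellow vs Blue: 55–21
Yellow vs Teal: 42–34
Yellow beats every other option.

Yellow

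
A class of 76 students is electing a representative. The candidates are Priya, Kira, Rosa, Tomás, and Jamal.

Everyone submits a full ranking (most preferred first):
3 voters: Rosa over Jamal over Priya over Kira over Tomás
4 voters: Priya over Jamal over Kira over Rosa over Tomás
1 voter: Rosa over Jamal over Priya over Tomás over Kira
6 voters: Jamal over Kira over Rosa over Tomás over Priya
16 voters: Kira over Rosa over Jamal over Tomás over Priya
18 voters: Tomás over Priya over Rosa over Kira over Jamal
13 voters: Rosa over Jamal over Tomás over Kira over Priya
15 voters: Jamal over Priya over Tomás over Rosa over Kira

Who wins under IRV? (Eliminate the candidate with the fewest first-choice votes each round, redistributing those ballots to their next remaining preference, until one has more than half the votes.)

Rosa

Round 1: Priya 4, Kira 16, Rosa 17, Tomás 18, Jamal 21. Priya eliminated.
Round 2: Kira 16, Rosa 17, Tomás 18, Jamal 25. Kira eliminated.
Round 3: Rosa 33, Tomás 18, Jamal 25. Tomás eliminated.
Round 4: Rosa 51, Jamal 25. Rosa has a majority (≥39).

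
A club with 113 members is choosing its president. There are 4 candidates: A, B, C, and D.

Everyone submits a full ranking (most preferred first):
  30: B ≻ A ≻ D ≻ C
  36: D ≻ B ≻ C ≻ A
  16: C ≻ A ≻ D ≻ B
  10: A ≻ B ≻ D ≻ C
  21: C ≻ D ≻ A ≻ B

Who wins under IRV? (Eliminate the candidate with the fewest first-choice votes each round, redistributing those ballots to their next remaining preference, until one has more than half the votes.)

Round 1: A 10, B 30, C 37, D 36. A eliminated.
Round 2: B 40, C 37, D 36. D eliminated.
Round 3: B 76, C 37. B has a majority (≥57).

B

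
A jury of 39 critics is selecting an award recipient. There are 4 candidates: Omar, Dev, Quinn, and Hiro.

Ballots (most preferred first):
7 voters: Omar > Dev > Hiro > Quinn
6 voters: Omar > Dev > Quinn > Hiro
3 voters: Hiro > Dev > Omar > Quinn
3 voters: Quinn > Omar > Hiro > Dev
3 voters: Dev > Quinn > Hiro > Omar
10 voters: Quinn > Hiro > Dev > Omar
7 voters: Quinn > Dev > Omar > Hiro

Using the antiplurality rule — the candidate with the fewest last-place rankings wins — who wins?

Last-place votes: Omar 13, Dev 3, Quinn 10, Hiro 13.

Dev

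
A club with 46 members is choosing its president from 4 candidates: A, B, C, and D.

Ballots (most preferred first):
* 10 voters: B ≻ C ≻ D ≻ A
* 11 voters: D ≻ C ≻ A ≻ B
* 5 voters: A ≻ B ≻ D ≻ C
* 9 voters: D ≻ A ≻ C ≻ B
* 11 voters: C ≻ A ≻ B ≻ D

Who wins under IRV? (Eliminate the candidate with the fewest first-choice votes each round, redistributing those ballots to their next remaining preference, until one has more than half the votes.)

Round 1: A 5, B 10, C 11, D 20. A eliminated.
Round 2: B 15, C 11, D 20. C eliminated.
Round 3: B 26, D 20. B has a majority (≥24).

B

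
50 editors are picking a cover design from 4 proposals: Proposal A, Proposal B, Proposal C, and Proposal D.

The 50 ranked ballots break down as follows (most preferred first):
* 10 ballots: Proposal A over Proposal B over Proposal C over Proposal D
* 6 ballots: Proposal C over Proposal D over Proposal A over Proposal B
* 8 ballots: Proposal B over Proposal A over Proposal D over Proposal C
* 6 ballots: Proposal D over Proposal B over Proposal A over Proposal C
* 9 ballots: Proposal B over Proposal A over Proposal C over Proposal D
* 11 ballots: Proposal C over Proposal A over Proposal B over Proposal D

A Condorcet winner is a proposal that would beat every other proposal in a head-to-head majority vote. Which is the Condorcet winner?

Proposal A vs Proposal B: 27–23
Proposal A vs Proposal C: 33–17
Proposal A vs Proposal D: 38–12
Proposal A beats every other proposal.

Proposal A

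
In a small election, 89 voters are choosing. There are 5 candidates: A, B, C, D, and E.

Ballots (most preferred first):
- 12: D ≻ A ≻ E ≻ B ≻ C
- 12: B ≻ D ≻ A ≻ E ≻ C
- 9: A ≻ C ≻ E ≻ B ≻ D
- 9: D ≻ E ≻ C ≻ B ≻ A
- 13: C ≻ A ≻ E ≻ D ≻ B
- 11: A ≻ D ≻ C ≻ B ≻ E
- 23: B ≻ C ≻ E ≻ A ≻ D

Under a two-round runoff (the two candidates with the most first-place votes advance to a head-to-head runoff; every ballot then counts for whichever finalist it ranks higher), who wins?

Round 1 first-place votes: A 20, B 35, C 13, D 21, E 0. B and D advance.
Runoff: B is ranked above D on 44 ballots, D above B on 45.

D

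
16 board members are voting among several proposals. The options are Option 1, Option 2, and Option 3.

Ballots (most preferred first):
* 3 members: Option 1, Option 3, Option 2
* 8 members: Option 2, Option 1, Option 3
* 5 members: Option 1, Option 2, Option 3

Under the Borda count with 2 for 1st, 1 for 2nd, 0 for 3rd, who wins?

Option 1

Option 1: 3×2 + 8×1 + 5×2 = 24
Option 2: 3×0 + 8×2 + 5×1 = 21
Option 3: 3×1 + 8×0 + 5×0 = 3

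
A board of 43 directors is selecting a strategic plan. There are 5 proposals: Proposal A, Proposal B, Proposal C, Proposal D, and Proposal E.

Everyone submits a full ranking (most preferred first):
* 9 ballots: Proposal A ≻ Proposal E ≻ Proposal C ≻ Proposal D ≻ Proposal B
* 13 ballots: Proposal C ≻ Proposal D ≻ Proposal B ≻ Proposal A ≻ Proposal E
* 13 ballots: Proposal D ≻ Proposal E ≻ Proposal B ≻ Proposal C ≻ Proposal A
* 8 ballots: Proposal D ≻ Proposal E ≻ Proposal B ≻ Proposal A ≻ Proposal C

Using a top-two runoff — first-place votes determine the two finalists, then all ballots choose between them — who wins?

Round 1 first-place votes: Proposal A 9, Proposal B 0, Proposal C 13, Proposal D 21, Proposal E 0. Proposal D and Proposal C advance.
Runoff: Proposal D is ranked above Proposal C on 21 ballots, Proposal C above Proposal D on 22.

Proposal C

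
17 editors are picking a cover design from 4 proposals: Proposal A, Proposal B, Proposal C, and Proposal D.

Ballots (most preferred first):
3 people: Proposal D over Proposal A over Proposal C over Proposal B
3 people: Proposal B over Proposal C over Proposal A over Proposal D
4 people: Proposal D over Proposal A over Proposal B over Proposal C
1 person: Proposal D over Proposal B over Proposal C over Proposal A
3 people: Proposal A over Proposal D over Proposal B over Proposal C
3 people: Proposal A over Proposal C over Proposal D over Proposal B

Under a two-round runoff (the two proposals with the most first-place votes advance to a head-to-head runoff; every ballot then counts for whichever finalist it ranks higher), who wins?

Proposal A

Round 1 first-place votes: Proposal A 6, Proposal B 3, Proposal C 0, Proposal D 8. Proposal D and Proposal A advance.
Runoff: Proposal D is ranked above Proposal A on 8 ballots, Proposal A above Proposal D on 9.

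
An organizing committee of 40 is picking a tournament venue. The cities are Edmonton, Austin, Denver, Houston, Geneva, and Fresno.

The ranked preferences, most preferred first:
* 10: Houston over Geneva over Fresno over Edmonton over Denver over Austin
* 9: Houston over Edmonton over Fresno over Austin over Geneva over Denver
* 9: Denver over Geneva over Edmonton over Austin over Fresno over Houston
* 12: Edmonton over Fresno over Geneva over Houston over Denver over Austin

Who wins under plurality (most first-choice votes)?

Houston

First-place votes: Edmonton 12, Austin 0, Denver 9, Houston 19, Geneva 0, Fresno 0.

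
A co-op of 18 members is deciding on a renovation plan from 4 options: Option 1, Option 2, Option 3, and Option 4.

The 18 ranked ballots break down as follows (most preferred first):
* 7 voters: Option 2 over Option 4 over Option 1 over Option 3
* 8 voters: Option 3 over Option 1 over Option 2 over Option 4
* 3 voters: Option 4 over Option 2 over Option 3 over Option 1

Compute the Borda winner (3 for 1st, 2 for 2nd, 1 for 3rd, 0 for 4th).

Option 1: 7×1 + 8×2 + 3×0 = 23
Option 2: 7×3 + 8×1 + 3×2 = 35
Option 3: 7×0 + 8×3 + 3×1 = 27
Option 4: 7×2 + 8×0 + 3×3 = 23

Option 2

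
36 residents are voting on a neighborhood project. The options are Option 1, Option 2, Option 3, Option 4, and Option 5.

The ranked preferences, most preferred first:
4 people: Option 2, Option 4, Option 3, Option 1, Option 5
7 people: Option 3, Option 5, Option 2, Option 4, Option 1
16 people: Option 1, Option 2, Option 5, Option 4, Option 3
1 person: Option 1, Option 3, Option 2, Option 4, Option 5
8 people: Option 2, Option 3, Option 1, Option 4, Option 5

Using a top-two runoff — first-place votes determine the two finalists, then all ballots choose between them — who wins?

Round 1 first-place votes: Option 1 17, Option 2 12, Option 3 7, Option 4 0, Option 5 0. Option 1 and Option 2 advance.
Runoff: Option 1 is ranked above Option 2 on 17 ballots, Option 2 above Option 1 on 19.

Option 2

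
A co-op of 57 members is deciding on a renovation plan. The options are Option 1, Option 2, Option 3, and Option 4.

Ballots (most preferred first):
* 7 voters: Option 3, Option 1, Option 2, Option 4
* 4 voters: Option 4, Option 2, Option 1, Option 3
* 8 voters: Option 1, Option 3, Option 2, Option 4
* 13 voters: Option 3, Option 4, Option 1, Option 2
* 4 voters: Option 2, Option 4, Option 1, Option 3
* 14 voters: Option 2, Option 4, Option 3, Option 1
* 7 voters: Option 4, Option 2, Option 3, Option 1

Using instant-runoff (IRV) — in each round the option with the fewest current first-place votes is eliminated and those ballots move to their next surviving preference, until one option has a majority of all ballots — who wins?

Round 1: Option 1 8, Option 2 18, Option 3 20, Option 4 11. Option 1 eliminated.
Round 2: Option 2 18, Option 3 28, Option 4 11. Option 4 eliminated.
Round 3: Option 2 29, Option 3 28. Option 2 has a majority (≥29).

Option 2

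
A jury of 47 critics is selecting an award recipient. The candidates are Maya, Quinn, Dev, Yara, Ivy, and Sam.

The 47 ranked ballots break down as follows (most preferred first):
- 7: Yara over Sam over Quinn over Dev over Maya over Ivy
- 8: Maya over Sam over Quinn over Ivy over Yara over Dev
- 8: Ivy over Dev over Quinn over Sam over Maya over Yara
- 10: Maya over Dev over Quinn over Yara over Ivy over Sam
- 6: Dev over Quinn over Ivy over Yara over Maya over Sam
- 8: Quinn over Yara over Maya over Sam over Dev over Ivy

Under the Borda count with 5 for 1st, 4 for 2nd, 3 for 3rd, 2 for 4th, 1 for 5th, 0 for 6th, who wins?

Maya: 7×1 + 8×5 + 8×1 + 10×5 + 6×1 + 8×3 = 135
Quinn: 7×3 + 8×3 + 8×3 + 10×3 + 6×4 + 8×5 = 163
Dev: 7×2 + 8×0 + 8×4 + 10×4 + 6×5 + 8×1 = 124
Yara: 7×5 + 8×1 + 8×0 + 10×2 + 6×2 + 8×4 = 107
Ivy: 7×0 + 8×2 + 8×5 + 10×1 + 6×3 + 8×0 = 84
Sam: 7×4 + 8×4 + 8×2 + 10×0 + 6×0 + 8×2 = 92

Quinn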